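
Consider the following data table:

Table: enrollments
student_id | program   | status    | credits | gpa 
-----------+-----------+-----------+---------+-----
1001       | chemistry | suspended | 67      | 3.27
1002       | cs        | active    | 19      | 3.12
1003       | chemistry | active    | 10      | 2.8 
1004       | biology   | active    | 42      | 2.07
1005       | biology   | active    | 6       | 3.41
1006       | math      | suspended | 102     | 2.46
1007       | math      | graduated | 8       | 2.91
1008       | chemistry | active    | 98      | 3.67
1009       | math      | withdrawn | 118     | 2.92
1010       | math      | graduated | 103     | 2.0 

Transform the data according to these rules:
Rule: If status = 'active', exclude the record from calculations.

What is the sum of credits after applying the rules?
398

Step 1: Identify records where status = 'active'
Step 2: The excluded records sum to 175
Step 3: Original total credits = 573
Step 4: Remaining total = 573 - 175 = 398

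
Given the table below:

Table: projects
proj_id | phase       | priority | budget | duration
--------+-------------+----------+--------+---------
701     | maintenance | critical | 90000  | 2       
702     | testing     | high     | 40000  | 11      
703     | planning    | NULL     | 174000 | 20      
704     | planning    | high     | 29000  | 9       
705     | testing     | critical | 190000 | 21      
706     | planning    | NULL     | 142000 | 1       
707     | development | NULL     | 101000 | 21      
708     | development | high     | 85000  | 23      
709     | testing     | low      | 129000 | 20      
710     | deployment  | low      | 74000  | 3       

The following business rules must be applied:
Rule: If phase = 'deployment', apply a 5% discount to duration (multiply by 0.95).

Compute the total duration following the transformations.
130.85

Step 1: Records with phase = 'deployment' have total duration = 3
Step 2: Apply multiplier: 3 × 0.95 = 2.85
Step 3: Other records total: 128
Step 4: Final sum = 2.85 + 128 = 130.85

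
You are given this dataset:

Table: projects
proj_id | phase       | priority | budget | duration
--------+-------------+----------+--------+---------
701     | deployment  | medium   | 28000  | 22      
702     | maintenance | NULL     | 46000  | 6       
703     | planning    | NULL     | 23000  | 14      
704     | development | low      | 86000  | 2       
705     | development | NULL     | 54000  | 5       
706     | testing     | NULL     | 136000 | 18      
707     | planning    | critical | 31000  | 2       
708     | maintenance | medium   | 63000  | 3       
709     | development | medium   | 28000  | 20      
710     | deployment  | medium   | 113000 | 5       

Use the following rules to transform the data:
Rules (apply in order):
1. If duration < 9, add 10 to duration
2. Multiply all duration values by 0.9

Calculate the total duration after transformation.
141.3

Step 1: Apply Rule 1 - Add 10 to records with duration < 9
  - 6 records affected: 23 + (6 × 10) = 83
  - Unaffected records: 74
  - Sum after Rule 1: 157
Step 2: Apply Rule 2 - Multiply all by 0.9
  - 157 × 0.9 = 141.3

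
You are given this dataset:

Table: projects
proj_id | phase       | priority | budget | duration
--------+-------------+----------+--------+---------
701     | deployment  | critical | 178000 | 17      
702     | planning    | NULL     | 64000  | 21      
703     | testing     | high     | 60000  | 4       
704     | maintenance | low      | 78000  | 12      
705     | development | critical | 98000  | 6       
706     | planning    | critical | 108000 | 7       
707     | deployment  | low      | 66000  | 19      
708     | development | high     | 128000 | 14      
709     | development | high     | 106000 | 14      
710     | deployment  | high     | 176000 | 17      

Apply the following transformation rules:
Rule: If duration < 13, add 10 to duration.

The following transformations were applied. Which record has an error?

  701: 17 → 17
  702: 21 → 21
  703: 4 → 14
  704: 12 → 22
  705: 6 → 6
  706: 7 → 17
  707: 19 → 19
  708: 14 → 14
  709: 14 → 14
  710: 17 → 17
Record 705 has an error. The correct transformed value should be 16, not 6.

Step 1: Check each record against the rule
Step 2: Record 705 has duration = 6
Step 3: Since 6 < 13, the bonus should have been applied
Step 4: Correct value = 16, but claimed value = 6
Conclusion: Record 705 has the error.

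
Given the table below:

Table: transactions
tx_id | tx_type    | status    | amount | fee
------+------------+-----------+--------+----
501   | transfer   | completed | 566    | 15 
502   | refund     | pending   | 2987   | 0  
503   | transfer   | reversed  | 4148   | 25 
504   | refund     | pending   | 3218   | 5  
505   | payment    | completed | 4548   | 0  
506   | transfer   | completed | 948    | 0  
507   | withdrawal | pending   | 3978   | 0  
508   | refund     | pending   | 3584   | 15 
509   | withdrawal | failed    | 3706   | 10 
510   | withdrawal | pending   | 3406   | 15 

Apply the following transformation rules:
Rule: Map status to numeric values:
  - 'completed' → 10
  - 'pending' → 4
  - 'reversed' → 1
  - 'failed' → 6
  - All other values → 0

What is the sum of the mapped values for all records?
57

Step 1: Apply mapping to each record
Step 2: Count by status:
  'completed': 3 records × 10 = 30
  'pending': 5 records × 4 = 20
  'reversed': 1 records × 1 = 1
  'failed': 1 records × 6 = 6
Step 3: Sum all mapped values = 57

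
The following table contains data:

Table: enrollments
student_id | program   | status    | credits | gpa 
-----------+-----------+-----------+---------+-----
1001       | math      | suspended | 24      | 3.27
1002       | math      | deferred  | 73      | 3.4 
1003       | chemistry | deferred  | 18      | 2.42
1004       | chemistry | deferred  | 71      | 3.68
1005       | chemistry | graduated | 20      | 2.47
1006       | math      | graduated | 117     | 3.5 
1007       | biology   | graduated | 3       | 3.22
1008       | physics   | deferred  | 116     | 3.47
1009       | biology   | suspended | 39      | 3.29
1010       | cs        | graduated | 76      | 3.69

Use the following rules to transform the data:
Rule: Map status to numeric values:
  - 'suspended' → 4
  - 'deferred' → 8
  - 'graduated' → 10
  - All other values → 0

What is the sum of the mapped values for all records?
80

Step 1: Apply mapping to each record
Step 2: Count by status:
  'suspended': 2 records × 4 = 8
  'deferred': 4 records × 8 = 32
  'graduated': 4 records × 10 = 40
Step 3: Sum all mapped values = 80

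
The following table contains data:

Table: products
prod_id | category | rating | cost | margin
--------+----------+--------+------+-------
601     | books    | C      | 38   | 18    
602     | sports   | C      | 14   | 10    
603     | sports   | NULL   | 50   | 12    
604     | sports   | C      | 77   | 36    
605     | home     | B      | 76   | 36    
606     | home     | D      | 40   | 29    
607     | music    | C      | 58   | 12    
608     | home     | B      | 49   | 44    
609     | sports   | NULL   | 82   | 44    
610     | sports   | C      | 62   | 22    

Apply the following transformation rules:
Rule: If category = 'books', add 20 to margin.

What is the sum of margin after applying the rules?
283

Step 1: Count records where category = 'books': 1
Step 2: Total bonus added: 1 × 20 = 20
Step 3: Original sum of margin: 263
Step 4: Final sum = 263 + 20 = 283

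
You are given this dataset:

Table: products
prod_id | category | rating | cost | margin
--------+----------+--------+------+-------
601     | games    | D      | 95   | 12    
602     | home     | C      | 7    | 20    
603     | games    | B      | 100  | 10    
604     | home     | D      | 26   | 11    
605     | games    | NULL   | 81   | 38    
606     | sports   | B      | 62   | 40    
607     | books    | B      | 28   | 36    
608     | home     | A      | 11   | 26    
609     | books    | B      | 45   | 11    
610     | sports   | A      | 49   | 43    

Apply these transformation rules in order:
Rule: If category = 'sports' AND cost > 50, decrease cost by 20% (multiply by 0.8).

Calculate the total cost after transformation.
491.6

Step 1: Find records where category = 'sports' AND cost > 50
Step 2: 1 records match, summing to 62
Step 3: After multiplier: 62 × 0.8 = 49.6
Step 4: Unaffected records sum: 442
Step 5: Final sum = 49.6 + 442 = 491.6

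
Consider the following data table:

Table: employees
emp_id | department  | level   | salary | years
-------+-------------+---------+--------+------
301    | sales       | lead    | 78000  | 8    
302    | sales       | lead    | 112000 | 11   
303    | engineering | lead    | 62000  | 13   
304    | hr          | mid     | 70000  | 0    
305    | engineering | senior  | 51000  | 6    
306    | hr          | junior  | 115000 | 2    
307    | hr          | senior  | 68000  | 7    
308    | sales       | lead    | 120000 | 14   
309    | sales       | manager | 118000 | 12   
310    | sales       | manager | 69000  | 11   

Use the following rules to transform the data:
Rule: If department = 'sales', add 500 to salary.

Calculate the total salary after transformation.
865500

Step 1: Count records where department = 'sales': 5
Step 2: Total bonus added: 5 × 500 = 2500
Step 3: Original sum of salary: 863000
Step 4: Final sum = 863000 + 2500 = 865500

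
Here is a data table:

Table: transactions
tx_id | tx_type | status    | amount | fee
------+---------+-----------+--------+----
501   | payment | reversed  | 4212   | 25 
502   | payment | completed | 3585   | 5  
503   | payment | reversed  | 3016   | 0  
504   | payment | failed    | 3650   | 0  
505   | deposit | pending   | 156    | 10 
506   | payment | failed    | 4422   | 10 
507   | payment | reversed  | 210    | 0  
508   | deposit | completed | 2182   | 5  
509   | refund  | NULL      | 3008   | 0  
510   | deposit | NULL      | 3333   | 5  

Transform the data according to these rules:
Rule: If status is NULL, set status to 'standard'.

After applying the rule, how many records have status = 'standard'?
2

Step 1: Count records where status IS NULL
Step 2: Found 2 records with NULL status
Step 3: These records will have status set to 'standard'
Step 4: Records already having status = 'standard': 0
Step 5: Answer: 2 + 0 = 2 records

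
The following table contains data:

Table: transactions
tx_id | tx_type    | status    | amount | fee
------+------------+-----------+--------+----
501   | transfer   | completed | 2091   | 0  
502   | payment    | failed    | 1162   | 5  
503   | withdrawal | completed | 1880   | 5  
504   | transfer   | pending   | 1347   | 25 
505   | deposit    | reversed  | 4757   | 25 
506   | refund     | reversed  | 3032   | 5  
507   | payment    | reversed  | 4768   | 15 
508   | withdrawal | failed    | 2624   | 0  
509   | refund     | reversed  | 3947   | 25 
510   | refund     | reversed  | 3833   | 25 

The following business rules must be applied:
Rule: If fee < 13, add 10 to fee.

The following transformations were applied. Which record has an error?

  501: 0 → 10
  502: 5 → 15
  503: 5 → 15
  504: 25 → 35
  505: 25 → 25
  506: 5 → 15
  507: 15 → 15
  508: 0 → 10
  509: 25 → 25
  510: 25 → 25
Record 504 has an error. The correct transformed value should be 25, not 35.

Step 1: Check each record against the rule
Step 2: Record 504 has fee = 25
Step 3: Since 25 >= 13, the bonus should not have been applied
Step 4: Correct value = 25, but claimed value = 35
Conclusion: Record 504 has the error.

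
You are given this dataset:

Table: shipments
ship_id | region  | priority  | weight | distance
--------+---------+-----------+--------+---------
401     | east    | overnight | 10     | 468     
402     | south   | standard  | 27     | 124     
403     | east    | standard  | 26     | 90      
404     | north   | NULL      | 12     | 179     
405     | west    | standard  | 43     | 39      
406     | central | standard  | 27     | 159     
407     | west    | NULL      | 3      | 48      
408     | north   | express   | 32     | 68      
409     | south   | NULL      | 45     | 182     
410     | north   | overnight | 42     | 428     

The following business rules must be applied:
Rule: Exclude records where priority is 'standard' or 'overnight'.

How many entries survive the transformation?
4

Step 1: Count records to exclude
  - 4 (standard) + 2 (overnight) = 6 records
Step 2: Total records: 10
Step 3: Remaining = 10 - 6 = 4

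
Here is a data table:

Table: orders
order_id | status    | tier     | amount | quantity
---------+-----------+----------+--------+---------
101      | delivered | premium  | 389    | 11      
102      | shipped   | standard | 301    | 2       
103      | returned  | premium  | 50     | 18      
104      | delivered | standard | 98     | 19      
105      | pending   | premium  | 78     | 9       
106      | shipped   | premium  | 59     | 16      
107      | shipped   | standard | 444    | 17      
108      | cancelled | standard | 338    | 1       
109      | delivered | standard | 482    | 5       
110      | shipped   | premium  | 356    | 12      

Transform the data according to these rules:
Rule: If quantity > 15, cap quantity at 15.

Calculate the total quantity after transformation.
100

Step 1: 4 records have quantity > 15
Step 2: These records originally summed to 70
Step 3: After capping: 4 × 15 = 60
Step 4: Unaffected records sum: 40
Step 5: Final sum = 60 + 40 = 100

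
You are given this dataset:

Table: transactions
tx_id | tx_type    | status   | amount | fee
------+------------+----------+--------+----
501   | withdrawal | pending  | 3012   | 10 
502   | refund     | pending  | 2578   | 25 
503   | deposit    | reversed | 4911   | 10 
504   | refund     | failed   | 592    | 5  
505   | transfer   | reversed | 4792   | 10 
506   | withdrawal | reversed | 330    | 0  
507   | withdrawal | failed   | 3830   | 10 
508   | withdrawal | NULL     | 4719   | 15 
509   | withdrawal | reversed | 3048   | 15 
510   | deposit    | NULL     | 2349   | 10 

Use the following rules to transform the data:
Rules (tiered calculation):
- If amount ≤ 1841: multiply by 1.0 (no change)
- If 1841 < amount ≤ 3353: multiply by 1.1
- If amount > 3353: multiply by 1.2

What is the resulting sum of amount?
34910.1

Step 1: Tier 1 (amount ≤ 1841): 2 records, sum = 922 × 1.0 = 922.0
Step 2: Tier 2 (1841 < amount ≤ 3353): 4 records, sum = 10987 × 1.1 = 12085.7
Step 3: Tier 3 (amount > 3353): 4 records, sum = 18252 × 1.2 = 21902.4
Step 4: Final sum = 922.0 + 12085.7 + 21902.4 = 34910.1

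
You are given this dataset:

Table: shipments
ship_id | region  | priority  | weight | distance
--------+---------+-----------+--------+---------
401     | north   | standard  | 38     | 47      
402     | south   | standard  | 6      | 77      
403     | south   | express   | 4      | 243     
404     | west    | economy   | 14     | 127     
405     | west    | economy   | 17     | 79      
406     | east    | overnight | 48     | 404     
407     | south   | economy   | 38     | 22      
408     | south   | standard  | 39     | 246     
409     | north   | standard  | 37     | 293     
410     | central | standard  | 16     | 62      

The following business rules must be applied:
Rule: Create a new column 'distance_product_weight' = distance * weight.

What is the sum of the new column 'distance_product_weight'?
47996

Step 1: For each record, compute distance * weight
Example calculations:
  47 * 38 = 1786
  77 * 6 = 462
  243 * 4 = 972
  ...
Step 2: Sum all derived values
Step 3: Total = 47996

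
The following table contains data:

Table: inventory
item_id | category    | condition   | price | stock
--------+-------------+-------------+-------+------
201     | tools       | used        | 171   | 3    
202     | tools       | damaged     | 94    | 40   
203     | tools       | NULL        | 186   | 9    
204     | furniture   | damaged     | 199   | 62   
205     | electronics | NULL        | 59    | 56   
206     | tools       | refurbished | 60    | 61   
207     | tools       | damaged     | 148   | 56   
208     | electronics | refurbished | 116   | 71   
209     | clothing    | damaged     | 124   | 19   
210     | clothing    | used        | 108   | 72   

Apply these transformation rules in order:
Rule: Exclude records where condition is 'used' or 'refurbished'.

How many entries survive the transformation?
6

Step 1: Count records to exclude
  - 2 (used) + 2 (refurbished) = 4 records
Step 2: Total records: 10
Step 3: Remaining = 10 - 4 = 6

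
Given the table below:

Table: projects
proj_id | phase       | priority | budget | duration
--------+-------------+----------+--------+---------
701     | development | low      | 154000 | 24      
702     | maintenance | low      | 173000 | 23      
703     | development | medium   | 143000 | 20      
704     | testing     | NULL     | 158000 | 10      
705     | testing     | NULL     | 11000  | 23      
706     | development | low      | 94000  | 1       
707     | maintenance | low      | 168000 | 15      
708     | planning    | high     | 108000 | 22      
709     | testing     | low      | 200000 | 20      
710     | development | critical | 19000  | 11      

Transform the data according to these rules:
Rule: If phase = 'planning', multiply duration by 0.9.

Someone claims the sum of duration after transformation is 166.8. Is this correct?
Yes, the result is correct.

Step 1: Calculate the correct sum after transformation
Step 2: Apply multiplier 0.9 to records where phase = 'planning'
Step 3: Correct result = 166.8
Step 4: Claimed result = 166.8
Step 5: 166.8 = 166.8 ✓
Conclusion: The claimed result is correct.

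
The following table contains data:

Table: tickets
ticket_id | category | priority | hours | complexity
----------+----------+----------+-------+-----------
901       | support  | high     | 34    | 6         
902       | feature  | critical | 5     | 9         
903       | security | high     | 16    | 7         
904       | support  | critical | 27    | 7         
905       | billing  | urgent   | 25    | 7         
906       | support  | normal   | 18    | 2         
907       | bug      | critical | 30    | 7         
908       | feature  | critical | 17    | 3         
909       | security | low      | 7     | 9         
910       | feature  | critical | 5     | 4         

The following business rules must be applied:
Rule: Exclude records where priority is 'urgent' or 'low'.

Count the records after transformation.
8

Step 1: Count records to exclude
  - 1 (urgent) + 1 (low) = 2 records
Step 2: Total records: 10
Step 3: Remaining = 10 - 2 = 8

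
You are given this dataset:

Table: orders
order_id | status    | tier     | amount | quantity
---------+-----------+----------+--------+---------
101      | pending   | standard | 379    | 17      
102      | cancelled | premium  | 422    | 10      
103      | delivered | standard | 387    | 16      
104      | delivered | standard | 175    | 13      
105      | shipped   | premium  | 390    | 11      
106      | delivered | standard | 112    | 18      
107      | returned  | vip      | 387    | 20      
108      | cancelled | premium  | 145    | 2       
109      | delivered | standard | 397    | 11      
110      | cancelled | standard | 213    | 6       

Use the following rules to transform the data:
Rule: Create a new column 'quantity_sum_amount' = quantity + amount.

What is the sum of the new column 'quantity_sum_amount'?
3131

Step 1: For each record, compute quantity + amount
Example calculations:
  17 + 379 = 396
  10 + 422 = 432
  16 + 387 = 403
  ...
Step 2: Sum all derived values
Step 3: Total = 3131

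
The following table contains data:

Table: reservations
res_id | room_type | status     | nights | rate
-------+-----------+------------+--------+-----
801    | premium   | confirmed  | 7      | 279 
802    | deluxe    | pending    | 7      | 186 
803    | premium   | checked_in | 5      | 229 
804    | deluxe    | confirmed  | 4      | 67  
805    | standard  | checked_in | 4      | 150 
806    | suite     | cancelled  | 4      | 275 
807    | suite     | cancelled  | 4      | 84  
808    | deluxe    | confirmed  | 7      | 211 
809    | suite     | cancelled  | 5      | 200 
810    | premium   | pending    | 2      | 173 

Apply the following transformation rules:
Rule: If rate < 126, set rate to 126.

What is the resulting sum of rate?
1955

Step 1: 2 records have rate < 126
Step 2: These records originally summed to 151
Step 3: After setting to minimum: 2 × 126 = 252
Step 4: Unaffected records sum: 1703
Step 5: Final sum = 252 + 1703 = 1955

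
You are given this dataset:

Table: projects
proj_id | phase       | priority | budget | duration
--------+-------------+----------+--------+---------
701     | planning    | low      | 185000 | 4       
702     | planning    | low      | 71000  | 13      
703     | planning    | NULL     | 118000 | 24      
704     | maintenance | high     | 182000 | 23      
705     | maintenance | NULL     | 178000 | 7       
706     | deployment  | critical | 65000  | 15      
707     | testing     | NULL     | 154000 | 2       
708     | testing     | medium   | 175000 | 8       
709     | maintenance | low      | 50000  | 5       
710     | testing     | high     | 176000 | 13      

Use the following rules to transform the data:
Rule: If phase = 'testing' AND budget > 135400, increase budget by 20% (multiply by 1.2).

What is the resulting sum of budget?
1455000.0

Step 1: Find records where phase = 'testing' AND budget > 135400
Step 2: 3 records match, summing to 505000
Step 3: After multiplier: 505000 × 1.2 = 606000.0
Step 4: Unaffected records sum: 849000
Step 5: Final sum = 606000.0 + 849000 = 1455000.0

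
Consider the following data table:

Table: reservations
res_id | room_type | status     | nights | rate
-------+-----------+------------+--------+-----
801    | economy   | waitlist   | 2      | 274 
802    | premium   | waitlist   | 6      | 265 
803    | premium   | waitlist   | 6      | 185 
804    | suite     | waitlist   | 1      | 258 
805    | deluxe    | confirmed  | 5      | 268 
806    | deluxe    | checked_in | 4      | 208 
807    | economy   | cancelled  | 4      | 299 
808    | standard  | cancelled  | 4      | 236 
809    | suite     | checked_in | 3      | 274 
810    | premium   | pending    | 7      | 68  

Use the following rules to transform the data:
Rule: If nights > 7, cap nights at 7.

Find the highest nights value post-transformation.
7

Step 1: Original maximum nights = 7
Step 2: Check cap of 7 against maximum
Step 3: No records exceed the cap (max 7 <= cap 7), so no capping applies
Step 4: Maximum after transformation = 7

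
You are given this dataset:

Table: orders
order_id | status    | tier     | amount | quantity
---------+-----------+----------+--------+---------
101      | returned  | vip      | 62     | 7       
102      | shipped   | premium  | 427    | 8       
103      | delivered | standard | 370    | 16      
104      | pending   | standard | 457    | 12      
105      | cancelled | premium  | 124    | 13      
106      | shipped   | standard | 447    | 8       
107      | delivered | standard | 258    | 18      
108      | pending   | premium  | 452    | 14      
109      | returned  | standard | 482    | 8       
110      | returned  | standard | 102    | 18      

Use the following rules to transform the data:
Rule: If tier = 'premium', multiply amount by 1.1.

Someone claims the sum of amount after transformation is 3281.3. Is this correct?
Yes, the result is correct.

Step 1: Calculate the correct sum after transformation
Step 2: Apply multiplier 1.1 to records where tier = 'premium'
Step 3: Correct result = 3281.3
Step 4: Claimed result = 3281.3
Step 5: 3281.3 = 3281.3 ✓
Conclusion: The claimed result is correct.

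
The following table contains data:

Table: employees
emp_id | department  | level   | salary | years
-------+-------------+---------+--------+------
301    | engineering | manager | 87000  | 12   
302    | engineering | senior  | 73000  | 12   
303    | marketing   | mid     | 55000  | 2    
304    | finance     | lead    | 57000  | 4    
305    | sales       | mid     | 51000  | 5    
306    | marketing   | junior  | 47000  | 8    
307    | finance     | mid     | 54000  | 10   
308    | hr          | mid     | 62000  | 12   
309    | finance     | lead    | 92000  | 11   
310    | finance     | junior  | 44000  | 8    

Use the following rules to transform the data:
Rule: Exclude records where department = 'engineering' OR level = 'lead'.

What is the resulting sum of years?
45

Step 1: Find records where department = 'engineering' OR level = 'lead'
Step 2: 4 records match, summing to 39
Step 3: Original sum: 84
Step 4: Remaining sum = 84 - 39 = 45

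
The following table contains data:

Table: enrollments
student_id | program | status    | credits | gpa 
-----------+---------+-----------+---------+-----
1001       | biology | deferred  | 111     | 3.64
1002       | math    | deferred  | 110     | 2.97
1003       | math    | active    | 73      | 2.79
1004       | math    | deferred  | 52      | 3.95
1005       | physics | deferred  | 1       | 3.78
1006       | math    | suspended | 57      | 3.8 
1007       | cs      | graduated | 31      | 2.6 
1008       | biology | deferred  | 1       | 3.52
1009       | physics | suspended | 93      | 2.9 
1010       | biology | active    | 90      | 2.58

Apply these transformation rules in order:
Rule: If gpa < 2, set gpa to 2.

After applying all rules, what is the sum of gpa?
32.53

Step 1: 0 records have gpa < 2
Step 2: These records originally summed to 0
Step 3: After setting to minimum: 0 × 2 = 0
Step 4: Unaffected records sum: 32.53
Step 5: Final sum = 0 + 32.53 = 32.53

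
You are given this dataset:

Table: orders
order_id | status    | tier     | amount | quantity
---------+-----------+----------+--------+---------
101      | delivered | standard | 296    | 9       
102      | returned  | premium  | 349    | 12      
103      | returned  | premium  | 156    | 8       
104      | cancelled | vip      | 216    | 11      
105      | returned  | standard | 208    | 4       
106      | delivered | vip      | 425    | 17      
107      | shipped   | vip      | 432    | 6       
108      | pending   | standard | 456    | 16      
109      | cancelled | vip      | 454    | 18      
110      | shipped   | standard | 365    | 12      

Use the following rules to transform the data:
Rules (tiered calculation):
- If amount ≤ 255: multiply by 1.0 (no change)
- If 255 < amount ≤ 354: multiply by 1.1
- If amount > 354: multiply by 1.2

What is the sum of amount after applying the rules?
3847.9

Step 1: Tier 1 (amount ≤ 255): 3 records, sum = 580 × 1.0 = 580.0
Step 2: Tier 2 (255 < amount ≤ 354): 2 records, sum = 645 × 1.1 = 709.5
Step 3: Tier 3 (amount > 354): 5 records, sum = 2132 × 1.2 = 2558.4
Step 4: Final sum = 580.0 + 709.5 + 2558.4 = 3847.9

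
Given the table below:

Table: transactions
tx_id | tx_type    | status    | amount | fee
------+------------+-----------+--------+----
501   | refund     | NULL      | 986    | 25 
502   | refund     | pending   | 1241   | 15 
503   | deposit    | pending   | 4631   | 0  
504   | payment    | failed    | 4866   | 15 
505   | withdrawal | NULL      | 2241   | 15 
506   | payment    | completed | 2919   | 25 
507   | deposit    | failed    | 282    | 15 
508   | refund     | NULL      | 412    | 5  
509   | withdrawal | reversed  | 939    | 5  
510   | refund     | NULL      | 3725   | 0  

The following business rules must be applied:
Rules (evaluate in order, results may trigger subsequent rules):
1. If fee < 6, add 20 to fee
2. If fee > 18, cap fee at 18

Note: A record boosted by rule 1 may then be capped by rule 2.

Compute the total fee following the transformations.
168

Step 1: Apply rule 1 to records with fee < 6
  - 4 records get bonus of 20
  - Of these, 4 records then exceed 18 and get capped
Step 2: Apply rule 2 to records with fee > 18
  - 2 records (original) are capped
Step 3: Calculate final sum = 168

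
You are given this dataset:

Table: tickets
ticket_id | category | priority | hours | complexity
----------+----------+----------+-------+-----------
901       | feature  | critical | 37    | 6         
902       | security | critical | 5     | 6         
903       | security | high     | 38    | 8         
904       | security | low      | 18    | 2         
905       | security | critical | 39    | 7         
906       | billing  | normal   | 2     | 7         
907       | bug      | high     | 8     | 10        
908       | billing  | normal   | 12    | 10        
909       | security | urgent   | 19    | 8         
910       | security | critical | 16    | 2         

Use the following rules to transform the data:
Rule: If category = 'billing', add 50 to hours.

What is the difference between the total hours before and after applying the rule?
100

Step 1: Original sum of hours = 194
Step 2: 2 records have category = 'billing'
Step 3: Each affected record changes by 50
Step 4: Total change = 2 × 50 = 100
Step 5: New sum = 194 + 100 = 294
Step 6: Difference = |294 - 194| = 100
        (Sum increased by 100)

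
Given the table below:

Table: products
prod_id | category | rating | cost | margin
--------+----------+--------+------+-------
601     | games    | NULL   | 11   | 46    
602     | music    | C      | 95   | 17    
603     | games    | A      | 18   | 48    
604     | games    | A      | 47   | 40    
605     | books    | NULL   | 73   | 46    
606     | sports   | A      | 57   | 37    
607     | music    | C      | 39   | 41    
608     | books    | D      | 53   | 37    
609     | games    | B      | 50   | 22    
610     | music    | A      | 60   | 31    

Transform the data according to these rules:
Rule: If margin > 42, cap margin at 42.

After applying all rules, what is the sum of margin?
351

Step 1: 3 records have margin > 42
Step 2: These records originally summed to 140
Step 3: After capping: 3 × 42 = 126
Step 4: Unaffected records sum: 225
Step 5: Final sum = 126 + 225 = 351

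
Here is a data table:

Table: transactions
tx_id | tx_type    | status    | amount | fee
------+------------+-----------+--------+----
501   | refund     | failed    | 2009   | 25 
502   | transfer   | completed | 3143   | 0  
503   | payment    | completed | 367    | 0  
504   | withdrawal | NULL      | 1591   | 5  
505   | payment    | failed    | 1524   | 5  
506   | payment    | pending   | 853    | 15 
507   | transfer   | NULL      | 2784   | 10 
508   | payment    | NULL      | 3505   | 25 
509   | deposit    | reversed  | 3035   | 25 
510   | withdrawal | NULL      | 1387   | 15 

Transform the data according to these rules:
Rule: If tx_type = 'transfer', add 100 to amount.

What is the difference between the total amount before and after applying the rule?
200

Step 1: Original sum of amount = 20198
Step 2: 2 records have tx_type = 'transfer'
Step 3: Each affected record changes by 100
Step 4: Total change = 2 × 100 = 200
Step 5: New sum = 20198 + 200 = 20398
Step 6: Difference = |20398 - 20198| = 200
        (Sum increased by 200)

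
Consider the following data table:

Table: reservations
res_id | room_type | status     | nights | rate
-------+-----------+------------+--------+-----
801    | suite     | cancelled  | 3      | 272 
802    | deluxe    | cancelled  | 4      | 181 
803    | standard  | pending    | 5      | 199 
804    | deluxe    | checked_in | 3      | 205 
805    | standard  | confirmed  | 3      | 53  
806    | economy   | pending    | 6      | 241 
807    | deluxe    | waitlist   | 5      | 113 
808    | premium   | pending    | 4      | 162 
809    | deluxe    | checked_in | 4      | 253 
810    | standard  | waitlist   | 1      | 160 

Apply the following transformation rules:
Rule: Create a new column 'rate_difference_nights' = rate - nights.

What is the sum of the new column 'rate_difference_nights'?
1801

Step 1: For each record, compute rate - nights
Example calculations:
  272 - 3 = 269
  181 - 4 = 177
  199 - 5 = 194
  ...
Step 2: Sum all derived values
Step 3: Total = 1801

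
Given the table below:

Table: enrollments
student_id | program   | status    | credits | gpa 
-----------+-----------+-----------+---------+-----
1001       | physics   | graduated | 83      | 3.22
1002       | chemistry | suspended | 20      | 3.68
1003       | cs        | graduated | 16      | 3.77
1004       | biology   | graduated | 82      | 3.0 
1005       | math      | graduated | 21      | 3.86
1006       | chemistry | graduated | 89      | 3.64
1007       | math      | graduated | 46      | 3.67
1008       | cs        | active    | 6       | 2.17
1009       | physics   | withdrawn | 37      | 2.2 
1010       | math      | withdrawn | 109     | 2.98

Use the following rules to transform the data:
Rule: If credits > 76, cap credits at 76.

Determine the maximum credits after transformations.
76

Step 1: Original maximum credits = 109
Step 2: Apply cap at 76
Step 3: 4 records had credits > 76 and were capped
Step 4: Maximum after transformation = 76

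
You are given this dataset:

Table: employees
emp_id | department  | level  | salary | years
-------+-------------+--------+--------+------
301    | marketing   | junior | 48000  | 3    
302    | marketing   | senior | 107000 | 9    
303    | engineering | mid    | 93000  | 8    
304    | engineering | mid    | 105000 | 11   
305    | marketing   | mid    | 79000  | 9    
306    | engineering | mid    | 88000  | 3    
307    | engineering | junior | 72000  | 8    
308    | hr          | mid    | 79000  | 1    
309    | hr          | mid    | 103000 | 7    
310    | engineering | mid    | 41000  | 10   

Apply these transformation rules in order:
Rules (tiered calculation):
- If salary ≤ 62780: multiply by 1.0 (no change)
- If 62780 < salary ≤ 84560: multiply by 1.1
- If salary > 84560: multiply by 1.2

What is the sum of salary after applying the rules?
937200.0

Step 1: Tier 1 (salary ≤ 62780): 2 records, sum = 89000 × 1.0 = 89000.0
Step 2: Tier 2 (62780 < salary ≤ 84560): 3 records, sum = 230000 × 1.1 = 253000.0
Step 3: Tier 3 (salary > 84560): 5 records, sum = 496000 × 1.2 = 595200.0
Step 4: Final sum = 89000.0 + 253000.0 + 595200.0 = 937200.0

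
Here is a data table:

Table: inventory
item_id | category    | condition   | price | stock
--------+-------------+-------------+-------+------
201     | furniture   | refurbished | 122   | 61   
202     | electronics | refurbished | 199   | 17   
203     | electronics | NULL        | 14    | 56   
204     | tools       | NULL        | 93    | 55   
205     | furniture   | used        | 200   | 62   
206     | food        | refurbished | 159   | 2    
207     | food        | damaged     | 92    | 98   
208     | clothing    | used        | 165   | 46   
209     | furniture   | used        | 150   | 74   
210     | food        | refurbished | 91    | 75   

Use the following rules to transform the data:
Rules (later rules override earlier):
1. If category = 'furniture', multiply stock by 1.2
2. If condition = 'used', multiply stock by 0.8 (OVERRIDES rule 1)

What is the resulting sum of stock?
521.8

Step 1: Rule 2 takes priority for records with condition = 'used'
  - 3 records: 182 × 0.8 = 145.6
Step 2: Rule 1 applies to remaining records with category = 'furniture'
  - 1 records: 61 × 1.2 = 73.2
Step 3: Other records unchanged: 303
Step 4: Final sum = 145.6 + 73.2 + 303 = 521.8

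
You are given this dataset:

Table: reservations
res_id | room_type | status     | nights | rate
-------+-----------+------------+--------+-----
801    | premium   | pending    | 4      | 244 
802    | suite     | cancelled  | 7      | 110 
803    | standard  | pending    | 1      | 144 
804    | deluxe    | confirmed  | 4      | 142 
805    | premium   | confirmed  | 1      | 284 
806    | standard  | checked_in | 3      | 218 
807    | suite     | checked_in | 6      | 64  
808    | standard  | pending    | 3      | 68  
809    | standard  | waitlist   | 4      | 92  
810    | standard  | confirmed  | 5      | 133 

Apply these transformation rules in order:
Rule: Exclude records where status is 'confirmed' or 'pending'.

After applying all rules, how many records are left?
4

Step 1: Count records to exclude
  - 3 (confirmed) + 3 (pending) = 6 records
Step 2: Total records: 10
Step 3: Remaining = 10 - 6 = 4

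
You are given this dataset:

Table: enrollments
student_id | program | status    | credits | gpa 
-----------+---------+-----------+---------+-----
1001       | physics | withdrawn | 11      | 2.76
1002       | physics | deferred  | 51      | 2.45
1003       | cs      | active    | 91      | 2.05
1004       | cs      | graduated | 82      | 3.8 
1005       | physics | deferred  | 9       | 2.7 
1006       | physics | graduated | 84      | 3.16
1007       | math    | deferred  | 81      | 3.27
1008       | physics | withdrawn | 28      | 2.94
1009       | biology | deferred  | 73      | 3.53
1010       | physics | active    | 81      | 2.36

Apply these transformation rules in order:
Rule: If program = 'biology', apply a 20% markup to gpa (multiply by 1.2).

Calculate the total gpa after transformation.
29.73

Step 1: Records with program = 'biology' have total gpa = 3.53
Step 2: Apply multiplier: 3.53 × 1.2 = 4.24
Step 3: Other records total: 25.49
Step 4: Final sum = 4.24 + 25.49 = 29.73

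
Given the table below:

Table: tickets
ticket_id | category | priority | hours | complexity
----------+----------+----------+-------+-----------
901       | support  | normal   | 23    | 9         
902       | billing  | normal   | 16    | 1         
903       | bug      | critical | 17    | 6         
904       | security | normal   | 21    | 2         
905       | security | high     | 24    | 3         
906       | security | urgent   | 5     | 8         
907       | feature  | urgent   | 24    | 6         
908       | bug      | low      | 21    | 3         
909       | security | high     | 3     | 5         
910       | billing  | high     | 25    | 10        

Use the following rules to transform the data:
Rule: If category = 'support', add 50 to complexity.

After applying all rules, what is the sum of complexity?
103

Step 1: Count records where category = 'support': 1
Step 2: Total bonus added: 1 × 50 = 50
Step 3: Original sum of complexity: 53
Step 4: Final sum = 53 + 50 = 103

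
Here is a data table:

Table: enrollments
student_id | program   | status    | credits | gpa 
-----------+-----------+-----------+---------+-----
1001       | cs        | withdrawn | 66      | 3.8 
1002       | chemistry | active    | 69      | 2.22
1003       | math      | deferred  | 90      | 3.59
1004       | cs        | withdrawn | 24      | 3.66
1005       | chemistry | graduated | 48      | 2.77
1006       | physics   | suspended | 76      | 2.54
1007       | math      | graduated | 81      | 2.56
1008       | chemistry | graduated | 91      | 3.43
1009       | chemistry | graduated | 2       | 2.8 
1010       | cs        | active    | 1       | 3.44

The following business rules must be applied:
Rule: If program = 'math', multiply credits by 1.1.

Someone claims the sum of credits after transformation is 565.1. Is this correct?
Yes, the result is correct.

Step 1: Calculate the correct sum after transformation
Step 2: Apply multiplier 1.1 to records where program = 'math'
Step 3: Correct result = 565.1
Step 4: Claimed result = 565.1
Step 5: 565.1 = 565.1 ✓
Conclusion: The claimed result is correct.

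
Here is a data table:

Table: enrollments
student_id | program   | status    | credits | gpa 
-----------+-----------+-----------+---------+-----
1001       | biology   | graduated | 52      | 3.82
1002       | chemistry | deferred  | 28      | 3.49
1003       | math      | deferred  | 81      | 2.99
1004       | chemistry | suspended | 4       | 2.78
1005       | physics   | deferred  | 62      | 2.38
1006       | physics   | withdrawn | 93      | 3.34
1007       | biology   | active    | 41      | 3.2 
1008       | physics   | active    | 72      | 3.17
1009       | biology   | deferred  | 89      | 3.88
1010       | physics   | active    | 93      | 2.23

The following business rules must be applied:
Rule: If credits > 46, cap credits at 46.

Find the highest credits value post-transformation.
46

Step 1: Original maximum credits = 93
Step 2: Apply cap at 46
Step 3: 7 records had credits > 46 and were capped
Step 4: Maximum after transformation = 46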